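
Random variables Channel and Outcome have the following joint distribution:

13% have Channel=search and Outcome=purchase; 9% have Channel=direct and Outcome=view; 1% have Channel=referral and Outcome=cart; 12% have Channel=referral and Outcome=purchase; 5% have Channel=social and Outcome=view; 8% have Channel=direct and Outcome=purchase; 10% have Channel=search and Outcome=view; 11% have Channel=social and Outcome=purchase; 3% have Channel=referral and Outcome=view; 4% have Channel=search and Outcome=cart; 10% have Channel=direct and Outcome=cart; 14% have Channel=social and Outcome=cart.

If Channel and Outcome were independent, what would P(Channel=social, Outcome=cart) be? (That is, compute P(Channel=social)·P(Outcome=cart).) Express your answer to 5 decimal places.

0.08700

P(Channel=social) = 0.05 + 0.14 + 0.11 = 0.30.
P(Outcome=cart) = 0.04 + 0.14 + 0.10 + 0.01 = 0.29.
Product: 0.30 × 0.29 = 0.08700.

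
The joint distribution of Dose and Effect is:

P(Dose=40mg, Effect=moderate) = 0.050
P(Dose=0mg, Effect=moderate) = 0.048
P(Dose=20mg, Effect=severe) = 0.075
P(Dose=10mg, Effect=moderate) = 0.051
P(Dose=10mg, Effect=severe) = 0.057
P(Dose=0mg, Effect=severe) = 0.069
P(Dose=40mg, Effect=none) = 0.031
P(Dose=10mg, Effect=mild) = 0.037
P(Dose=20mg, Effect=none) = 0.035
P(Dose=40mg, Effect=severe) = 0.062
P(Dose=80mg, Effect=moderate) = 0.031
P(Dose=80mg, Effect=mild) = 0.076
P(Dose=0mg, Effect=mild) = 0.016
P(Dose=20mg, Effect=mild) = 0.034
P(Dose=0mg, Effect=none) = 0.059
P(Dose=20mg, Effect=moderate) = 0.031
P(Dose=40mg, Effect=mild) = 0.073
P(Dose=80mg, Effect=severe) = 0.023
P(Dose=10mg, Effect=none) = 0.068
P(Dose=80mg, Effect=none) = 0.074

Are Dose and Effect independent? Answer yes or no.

P(Dose=80mg) = 0.204 and P(Effect=severe) = 0.286, so their product is 0.05834, but P(Dose=80mg, Effect=severe) = 0.023. Since these differ, Dose and Effect are not independent.

no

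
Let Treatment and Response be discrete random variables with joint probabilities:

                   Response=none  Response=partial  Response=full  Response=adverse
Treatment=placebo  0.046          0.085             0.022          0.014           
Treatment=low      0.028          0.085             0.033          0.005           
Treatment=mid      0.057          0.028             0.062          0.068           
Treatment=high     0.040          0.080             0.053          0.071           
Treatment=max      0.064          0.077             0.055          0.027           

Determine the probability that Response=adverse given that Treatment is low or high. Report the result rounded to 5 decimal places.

P(Treatment=low) = 0.028 + 0.085 + 0.033 + 0.005 = 0.151.
P(Treatment=high) = 0.040 + 0.080 + 0.053 + 0.071 = 0.244.
P(Treatment ∈ {low, high}) = 0.151 + 0.244 = 0.395; P(Response=adverse, Treatment ∈ {low, high}) = 0.005 + 0.071 = 0.076.
P(Response=adverse | Treatment ∈ {low, high}) = 0.076/0.395 = 0.19241.

0.19241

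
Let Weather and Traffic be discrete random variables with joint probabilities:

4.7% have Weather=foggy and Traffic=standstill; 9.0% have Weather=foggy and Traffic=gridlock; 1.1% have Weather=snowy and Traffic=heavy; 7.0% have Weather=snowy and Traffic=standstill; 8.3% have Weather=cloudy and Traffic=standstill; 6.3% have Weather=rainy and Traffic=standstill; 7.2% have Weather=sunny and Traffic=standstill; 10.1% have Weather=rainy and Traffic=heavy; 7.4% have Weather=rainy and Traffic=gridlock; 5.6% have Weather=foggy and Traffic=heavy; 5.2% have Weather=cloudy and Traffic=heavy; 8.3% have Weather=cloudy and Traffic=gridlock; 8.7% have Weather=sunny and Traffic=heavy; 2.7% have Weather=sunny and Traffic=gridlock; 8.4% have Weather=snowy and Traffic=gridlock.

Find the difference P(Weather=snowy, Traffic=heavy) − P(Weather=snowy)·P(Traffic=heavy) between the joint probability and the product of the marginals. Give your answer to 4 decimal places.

P(Weather=snowy) = 0.011 + 0.084 + 0.070 = 0.165.
P(Traffic=heavy) = 0.087 + 0.052 + 0.101 + 0.011 + 0.056 = 0.307.
P(Weather=snowy, Traffic=heavy) − P(Weather=snowy)P(Traffic=heavy) = 0.011 − 0.165×0.307 = -0.0397.

-0.0397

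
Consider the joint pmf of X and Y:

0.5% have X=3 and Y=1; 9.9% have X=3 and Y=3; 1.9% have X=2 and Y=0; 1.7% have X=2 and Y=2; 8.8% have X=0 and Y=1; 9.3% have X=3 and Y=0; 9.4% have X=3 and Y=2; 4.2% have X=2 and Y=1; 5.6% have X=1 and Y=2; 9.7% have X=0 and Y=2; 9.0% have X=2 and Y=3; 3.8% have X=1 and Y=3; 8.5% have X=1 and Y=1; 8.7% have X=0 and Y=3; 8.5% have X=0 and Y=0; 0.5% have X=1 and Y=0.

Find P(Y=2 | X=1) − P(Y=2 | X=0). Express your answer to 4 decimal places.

P(X=1) = 0.005 + 0.085 + 0.056 + 0.038 = 0.184; P(Y=2 | X=1) = 0.056/0.184 = 0.30435.
P(X=0) = 0.085 + 0.088 + 0.097 + 0.087 = 0.357; P(Y=2 | X=0) = 0.097/0.357 = 0.27171.
Difference = 0.0326.

0.0326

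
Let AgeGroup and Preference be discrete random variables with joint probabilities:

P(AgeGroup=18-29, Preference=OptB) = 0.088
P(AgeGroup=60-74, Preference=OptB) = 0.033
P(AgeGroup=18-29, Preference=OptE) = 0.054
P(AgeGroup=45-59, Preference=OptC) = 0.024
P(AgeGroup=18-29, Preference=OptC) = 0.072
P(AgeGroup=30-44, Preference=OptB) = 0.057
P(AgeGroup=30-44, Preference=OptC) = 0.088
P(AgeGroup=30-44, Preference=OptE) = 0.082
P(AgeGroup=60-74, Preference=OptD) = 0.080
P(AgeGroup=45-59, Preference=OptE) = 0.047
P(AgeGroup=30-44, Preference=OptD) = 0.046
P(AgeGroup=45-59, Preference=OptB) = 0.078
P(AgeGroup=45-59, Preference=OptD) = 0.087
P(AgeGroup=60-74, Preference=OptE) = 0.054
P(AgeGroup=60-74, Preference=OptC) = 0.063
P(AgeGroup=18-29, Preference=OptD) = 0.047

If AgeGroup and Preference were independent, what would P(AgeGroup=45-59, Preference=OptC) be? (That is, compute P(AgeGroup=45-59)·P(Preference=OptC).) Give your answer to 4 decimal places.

0.0583

P(AgeGroup=45-59) = 0.078 + 0.024 + 0.087 + 0.047 = 0.236.
P(Preference=OptC) = 0.072 + 0.088 + 0.024 + 0.063 = 0.247.
Product: 0.236 × 0.247 = 0.0583.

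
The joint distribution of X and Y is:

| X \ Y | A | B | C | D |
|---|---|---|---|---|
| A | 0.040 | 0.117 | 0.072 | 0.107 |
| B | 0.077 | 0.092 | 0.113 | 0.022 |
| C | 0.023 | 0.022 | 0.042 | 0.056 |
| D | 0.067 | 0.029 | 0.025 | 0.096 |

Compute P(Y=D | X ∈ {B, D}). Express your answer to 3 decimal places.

0.226

P(X=B) = 0.077 + 0.092 + 0.113 + 0.022 = 0.304.
P(X=D) = 0.067 + 0.029 + 0.025 + 0.096 = 0.217.
P(X ∈ {B, D}) = 0.304 + 0.217 = 0.521; P(Y=D, X ∈ {B, D}) = 0.022 + 0.096 = 0.118.
P(Y=D | X ∈ {B, D}) = 0.118/0.521 = 0.226.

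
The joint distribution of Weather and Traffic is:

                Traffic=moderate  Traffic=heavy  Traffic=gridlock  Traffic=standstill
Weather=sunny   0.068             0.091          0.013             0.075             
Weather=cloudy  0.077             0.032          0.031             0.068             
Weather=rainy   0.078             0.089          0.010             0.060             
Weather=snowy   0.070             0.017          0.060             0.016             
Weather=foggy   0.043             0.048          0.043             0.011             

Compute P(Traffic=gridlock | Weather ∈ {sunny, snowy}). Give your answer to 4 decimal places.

0.1780

P(Weather=sunny) = 0.068 + 0.091 + 0.013 + 0.075 = 0.247.
P(Weather=snowy) = 0.070 + 0.017 + 0.060 + 0.016 = 0.163.
P(Weather ∈ {sunny, snowy}) = 0.247 + 0.163 = 0.410; P(Traffic=gridlock, Weather ∈ {sunny, snowy}) = 0.013 + 0.060 = 0.073.
P(Traffic=gridlock | Weather ∈ {sunny, snowy}) = 0.073/0.410 = 0.1780.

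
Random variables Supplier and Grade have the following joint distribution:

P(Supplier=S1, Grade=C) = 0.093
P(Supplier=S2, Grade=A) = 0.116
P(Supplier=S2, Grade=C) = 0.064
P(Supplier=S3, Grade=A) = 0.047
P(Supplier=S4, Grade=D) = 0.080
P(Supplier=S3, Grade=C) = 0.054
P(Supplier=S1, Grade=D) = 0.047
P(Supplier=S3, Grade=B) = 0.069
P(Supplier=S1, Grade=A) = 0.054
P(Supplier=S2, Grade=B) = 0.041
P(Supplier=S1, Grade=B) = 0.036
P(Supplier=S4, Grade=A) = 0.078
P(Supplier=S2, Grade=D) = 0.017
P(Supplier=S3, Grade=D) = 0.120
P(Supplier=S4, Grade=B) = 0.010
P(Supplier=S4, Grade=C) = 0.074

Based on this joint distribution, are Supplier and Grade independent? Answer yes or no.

P(Supplier=S2) = 0.238 and P(Grade=D) = 0.264, so their product is 0.06283, but P(Supplier=S2, Grade=D) = 0.017. Since these differ, Supplier and Grade are not independent.

no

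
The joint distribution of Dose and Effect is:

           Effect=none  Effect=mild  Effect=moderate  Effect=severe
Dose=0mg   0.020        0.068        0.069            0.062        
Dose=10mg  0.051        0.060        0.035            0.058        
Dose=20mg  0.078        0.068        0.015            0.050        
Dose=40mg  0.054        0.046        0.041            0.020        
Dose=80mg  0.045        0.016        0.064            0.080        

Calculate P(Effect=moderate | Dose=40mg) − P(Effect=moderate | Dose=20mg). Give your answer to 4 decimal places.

0.1836

P(Dose=40mg) = 0.054 + 0.046 + 0.041 + 0.020 = 0.161; P(Effect=moderate | Dose=40mg) = 0.041/0.161 = 0.25466.
P(Dose=20mg) = 0.078 + 0.068 + 0.015 + 0.050 = 0.211; P(Effect=moderate | Dose=20mg) = 0.015/0.211 = 0.07109.
Difference = 0.1836.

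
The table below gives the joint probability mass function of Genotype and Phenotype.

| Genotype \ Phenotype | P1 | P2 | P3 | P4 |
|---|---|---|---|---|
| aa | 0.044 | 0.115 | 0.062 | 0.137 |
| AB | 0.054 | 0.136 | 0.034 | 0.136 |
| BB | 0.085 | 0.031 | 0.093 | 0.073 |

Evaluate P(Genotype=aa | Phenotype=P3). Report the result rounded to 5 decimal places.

P(Phenotype=P3) = 0.062 + 0.034 + 0.093 = 0.189.
P(Genotype=aa | Phenotype=P3) = 0.062/0.189 = 0.32804.

0.32804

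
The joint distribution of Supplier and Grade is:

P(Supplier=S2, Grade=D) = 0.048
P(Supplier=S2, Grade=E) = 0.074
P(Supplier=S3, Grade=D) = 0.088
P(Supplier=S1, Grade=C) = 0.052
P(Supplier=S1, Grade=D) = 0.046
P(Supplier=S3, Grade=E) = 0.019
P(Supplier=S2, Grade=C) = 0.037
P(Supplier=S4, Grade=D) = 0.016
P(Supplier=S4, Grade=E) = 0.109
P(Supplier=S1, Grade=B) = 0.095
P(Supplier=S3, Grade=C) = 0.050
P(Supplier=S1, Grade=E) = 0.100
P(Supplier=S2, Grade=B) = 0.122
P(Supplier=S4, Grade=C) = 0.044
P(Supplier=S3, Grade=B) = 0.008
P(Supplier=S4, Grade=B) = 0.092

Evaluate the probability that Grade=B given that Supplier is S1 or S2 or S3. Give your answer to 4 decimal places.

0.3045

P(Supplier=S1) = 0.095 + 0.052 + 0.046 + 0.100 = 0.293.
P(Supplier=S2) = 0.122 + 0.037 + 0.048 + 0.074 = 0.281.
P(Supplier=S3) = 0.008 + 0.050 + 0.088 + 0.019 = 0.165.
P(Supplier ∈ {S1, S2, S3}) = 0.293 + 0.281 + 0.165 = 0.739; P(Grade=B, Supplier ∈ {S1, S2, S3}) = 0.095 + 0.122 + 0.008 = 0.225.
P(Grade=B | Supplier ∈ {S1, S2, S3}) = 0.225/0.739 = 0.3045.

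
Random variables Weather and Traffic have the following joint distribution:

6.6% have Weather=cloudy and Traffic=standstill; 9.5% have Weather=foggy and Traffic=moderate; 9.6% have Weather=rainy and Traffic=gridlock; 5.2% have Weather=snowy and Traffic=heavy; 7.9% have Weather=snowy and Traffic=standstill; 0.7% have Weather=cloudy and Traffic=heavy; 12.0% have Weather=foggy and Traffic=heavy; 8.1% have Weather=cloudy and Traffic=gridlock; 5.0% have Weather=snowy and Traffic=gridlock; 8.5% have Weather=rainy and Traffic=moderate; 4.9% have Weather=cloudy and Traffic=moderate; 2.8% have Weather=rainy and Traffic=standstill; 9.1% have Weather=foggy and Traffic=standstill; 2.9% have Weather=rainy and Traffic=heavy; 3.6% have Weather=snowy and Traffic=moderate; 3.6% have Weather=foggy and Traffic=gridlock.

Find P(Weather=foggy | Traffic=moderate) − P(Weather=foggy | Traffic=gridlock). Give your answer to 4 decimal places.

P(Traffic=moderate) = 0.049 + 0.085 + 0.036 + 0.095 = 0.265; P(Weather=foggy | Traffic=moderate) = 0.095/0.265 = 0.35849.
P(Traffic=gridlock) = 0.081 + 0.096 + 0.050 + 0.036 = 0.263; P(Weather=foggy | Traffic=gridlock) = 0.036/0.263 = 0.13688.
Difference = 0.2216.

0.2216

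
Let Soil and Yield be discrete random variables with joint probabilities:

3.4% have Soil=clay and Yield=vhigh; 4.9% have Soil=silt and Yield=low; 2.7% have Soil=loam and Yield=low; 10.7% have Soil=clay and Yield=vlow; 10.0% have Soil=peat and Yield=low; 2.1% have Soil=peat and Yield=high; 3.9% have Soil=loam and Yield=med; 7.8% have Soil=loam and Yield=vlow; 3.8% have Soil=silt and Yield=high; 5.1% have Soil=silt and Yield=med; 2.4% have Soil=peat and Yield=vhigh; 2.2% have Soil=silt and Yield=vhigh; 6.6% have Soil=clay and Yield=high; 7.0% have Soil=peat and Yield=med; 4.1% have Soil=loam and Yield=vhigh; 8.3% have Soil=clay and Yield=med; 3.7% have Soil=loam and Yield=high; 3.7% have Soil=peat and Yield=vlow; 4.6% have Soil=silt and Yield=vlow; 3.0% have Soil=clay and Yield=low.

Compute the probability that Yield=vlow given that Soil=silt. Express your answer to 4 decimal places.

P(Soil=silt) = 0.046 + 0.049 + 0.051 + 0.038 + 0.022 = 0.206.
P(Yield=vlow | Soil=silt) = 0.046/0.206 = 0.2233.

0.2233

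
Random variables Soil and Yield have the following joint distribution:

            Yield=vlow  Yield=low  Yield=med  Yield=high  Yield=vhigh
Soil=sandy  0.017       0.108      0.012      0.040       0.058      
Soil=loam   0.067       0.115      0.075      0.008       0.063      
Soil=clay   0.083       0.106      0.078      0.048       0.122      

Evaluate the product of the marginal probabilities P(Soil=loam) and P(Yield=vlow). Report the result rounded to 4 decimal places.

0.0548

P(Soil=loam) = 0.067 + 0.115 + 0.075 + 0.008 + 0.063 = 0.328.
P(Yield=vlow) = 0.017 + 0.067 + 0.083 = 0.167.
Product: 0.328 × 0.167 = 0.0548.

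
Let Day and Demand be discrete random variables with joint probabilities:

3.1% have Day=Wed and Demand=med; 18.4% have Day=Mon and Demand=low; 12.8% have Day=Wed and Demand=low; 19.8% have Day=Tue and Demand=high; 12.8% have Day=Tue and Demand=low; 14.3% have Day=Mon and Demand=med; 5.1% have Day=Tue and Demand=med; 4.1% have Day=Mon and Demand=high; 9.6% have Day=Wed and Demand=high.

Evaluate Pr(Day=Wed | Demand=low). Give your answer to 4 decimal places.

P(Demand=low) = 0.184 + 0.128 + 0.128 = 0.440.
P(Day=Wed | Demand=low) = 0.128/0.440 = 0.2909.

0.2909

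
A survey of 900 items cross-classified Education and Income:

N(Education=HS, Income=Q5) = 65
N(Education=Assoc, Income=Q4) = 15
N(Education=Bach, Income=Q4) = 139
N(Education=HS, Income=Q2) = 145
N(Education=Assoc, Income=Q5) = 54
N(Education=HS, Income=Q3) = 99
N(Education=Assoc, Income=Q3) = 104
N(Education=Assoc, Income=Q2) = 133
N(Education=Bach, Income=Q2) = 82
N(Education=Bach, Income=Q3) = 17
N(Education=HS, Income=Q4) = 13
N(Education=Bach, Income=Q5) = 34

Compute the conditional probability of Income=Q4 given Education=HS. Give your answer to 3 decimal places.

Total with Education=HS: 145 + 99 + 13 + 65 = 322.
P(Income=Q4 | Education=HS) = 13/322 = 0.040.

0.040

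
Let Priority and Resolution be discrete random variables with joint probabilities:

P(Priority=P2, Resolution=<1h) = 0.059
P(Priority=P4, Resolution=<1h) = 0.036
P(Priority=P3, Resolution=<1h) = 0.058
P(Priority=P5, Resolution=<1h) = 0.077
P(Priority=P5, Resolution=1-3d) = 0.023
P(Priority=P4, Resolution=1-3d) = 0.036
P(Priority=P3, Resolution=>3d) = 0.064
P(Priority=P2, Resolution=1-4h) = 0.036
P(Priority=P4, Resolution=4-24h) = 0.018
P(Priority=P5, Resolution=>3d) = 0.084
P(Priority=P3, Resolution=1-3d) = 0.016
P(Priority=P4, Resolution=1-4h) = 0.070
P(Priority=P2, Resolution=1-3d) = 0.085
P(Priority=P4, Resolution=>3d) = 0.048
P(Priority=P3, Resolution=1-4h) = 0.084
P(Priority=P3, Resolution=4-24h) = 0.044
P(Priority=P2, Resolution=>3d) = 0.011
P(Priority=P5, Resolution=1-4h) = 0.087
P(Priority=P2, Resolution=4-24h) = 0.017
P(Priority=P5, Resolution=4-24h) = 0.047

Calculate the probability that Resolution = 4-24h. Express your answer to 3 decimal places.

P(Resolution=4-24h) = 0.017 + 0.044 + 0.018 + 0.047 = 0.126.

0.126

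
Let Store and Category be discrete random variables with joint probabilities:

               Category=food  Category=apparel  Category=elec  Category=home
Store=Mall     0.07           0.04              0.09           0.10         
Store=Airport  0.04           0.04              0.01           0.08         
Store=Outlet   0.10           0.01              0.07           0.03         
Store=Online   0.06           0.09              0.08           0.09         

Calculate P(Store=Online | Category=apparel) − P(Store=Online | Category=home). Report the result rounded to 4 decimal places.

P(Category=apparel) = 0.04 + 0.04 + 0.01 + 0.09 = 0.18; P(Store=Online | Category=apparel) = 0.09/0.18 = 0.50000.
P(Category=home) = 0.10 + 0.08 + 0.03 + 0.09 = 0.30; P(Store=Online | Category=home) = 0.09/0.30 = 0.30000.
Difference = 0.2000.

0.2000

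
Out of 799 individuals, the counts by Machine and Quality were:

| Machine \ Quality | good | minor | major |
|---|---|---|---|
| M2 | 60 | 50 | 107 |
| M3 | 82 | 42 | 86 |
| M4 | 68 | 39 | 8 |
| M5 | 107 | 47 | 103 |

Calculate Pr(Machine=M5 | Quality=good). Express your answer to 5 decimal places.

0.33754

Total with Quality=good: 60 + 82 + 68 + 107 = 317.
P(Machine=M5 | Quality=good) = 107/317 = 0.33754.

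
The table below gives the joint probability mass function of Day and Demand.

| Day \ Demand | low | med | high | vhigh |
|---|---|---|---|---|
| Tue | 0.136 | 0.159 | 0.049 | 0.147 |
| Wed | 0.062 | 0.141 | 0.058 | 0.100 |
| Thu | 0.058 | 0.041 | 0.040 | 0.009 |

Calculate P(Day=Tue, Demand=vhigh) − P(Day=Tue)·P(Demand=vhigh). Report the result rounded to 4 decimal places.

0.0213

P(Day=Tue) = 0.136 + 0.159 + 0.049 + 0.147 = 0.491.
P(Demand=vhigh) = 0.147 + 0.100 + 0.009 = 0.256.
P(Day=Tue, Demand=vhigh) − P(Day=Tue)P(Demand=vhigh) = 0.147 − 0.491×0.256 = 0.0213.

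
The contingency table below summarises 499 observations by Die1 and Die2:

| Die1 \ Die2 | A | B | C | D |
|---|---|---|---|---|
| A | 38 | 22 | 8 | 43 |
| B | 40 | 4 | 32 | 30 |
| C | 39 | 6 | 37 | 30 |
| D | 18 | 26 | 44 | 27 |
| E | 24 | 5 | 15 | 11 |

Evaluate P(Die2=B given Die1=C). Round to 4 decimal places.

Total with Die1=C: 39 + 6 + 37 + 30 = 112.
P(Die2=B | Die1=C) = 6/112 = 0.0536.

0.0536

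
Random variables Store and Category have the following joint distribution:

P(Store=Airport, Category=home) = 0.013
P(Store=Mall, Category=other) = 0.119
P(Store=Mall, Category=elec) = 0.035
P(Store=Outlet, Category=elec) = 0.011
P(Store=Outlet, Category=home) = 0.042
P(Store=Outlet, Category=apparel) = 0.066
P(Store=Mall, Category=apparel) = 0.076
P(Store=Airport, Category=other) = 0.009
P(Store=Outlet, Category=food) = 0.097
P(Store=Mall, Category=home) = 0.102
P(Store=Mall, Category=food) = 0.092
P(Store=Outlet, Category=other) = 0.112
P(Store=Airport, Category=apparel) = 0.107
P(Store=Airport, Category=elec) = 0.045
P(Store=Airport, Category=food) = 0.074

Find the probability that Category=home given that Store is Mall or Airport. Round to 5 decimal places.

P(Store=Mall) = 0.092 + 0.076 + 0.035 + 0.102 + 0.119 = 0.424.
P(Store=Airport) = 0.074 + 0.107 + 0.045 + 0.013 + 0.009 = 0.248.
P(Store ∈ {Mall, Airport}) = 0.424 + 0.248 = 0.672; P(Category=home, Store ∈ {Mall, Airport}) = 0.102 + 0.013 = 0.115.
P(Category=home | Store ∈ {Mall, Airport}) = 0.115/0.672 = 0.17113.

0.17113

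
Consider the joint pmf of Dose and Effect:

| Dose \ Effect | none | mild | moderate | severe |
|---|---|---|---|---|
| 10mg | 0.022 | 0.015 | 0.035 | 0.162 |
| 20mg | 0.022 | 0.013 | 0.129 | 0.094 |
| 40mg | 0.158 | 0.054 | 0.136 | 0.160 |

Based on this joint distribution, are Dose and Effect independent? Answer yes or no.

P(Dose=10mg) = 0.234 and P(Effect=severe) = 0.416, so their product is 0.09734, but P(Dose=10mg, Effect=severe) = 0.162. Since these differ, Dose and Effect are not independent.

no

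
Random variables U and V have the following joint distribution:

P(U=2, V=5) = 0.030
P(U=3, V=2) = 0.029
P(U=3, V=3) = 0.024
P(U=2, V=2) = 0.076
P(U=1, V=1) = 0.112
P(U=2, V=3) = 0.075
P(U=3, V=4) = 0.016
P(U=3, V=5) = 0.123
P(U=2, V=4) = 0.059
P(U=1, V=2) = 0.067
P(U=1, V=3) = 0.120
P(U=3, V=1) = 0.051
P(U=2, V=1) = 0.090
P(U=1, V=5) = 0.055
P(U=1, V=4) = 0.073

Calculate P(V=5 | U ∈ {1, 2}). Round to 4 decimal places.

P(U=1) = 0.112 + 0.067 + 0.120 + 0.073 + 0.055 = 0.427.
P(U=2) = 0.090 + 0.076 + 0.075 + 0.059 + 0.030 = 0.330.
P(U ∈ {1, 2}) = 0.427 + 0.330 = 0.757; P(V=5, U ∈ {1, 2}) = 0.055 + 0.030 = 0.085.
P(V=5 | U ∈ {1, 2}) = 0.085/0.757 = 0.1123.

0.1123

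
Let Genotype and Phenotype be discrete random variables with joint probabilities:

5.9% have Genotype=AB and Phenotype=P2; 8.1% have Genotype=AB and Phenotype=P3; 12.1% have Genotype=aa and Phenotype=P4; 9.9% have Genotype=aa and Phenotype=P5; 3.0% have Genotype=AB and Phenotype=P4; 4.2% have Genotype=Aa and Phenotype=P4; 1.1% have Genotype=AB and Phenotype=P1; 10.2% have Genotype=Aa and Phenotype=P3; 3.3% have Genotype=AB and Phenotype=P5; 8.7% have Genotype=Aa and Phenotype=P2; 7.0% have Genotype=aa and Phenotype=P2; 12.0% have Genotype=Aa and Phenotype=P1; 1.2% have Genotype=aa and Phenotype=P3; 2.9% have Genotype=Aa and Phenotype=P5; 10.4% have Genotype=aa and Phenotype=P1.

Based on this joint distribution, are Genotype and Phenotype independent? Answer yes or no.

P(Genotype=aa) = 0.406 and P(Phenotype=P3) = 0.195, so their product is 0.07917, but P(Genotype=aa, Phenotype=P3) = 0.012. Since these differ, Genotype and Phenotype are not independent.

no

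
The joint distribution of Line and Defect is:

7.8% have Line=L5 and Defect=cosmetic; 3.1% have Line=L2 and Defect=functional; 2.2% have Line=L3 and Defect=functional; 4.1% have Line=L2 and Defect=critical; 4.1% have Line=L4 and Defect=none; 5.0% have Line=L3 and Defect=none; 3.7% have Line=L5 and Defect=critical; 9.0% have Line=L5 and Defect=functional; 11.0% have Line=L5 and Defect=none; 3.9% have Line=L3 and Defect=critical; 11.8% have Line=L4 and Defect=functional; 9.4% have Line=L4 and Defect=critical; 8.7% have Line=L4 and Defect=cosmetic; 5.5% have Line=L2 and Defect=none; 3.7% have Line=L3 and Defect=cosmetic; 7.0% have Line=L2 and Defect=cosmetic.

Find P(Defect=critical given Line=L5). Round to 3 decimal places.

0.117

P(Line=L5) = 0.110 + 0.078 + 0.090 + 0.037 = 0.315.
P(Defect=critical | Line=L5) = 0.037/0.315 = 0.117.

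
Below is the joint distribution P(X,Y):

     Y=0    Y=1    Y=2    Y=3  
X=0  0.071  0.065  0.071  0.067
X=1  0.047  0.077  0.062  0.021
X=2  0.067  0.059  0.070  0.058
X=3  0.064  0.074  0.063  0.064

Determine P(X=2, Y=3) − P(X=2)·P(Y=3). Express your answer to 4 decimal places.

P(X=2) = 0.067 + 0.059 + 0.070 + 0.058 = 0.254.
P(Y=3) = 0.067 + 0.021 + 0.058 + 0.064 = 0.210.
P(X=2, Y=3) − P(X=2)P(Y=3) = 0.058 − 0.254×0.210 = 0.0047.

0.0047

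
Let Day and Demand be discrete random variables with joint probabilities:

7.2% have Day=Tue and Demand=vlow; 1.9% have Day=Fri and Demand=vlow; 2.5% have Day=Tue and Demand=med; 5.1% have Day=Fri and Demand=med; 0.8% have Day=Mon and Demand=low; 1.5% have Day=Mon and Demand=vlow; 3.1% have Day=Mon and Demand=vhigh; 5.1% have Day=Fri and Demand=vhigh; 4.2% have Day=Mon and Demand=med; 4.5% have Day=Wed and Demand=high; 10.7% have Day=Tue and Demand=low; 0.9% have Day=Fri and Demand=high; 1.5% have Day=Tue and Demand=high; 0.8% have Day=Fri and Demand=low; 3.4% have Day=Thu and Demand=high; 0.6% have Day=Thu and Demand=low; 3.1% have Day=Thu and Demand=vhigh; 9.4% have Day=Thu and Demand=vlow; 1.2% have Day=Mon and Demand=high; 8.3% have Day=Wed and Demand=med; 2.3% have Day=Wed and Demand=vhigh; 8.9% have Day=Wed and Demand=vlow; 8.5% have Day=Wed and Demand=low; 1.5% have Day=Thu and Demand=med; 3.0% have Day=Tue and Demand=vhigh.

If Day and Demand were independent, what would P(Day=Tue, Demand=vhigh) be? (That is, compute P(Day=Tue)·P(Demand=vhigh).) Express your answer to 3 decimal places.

0.041

P(Day=Tue) = 0.072 + 0.107 + 0.025 + 0.015 + 0.030 = 0.249.
P(Demand=vhigh) = 0.031 + 0.030 + 0.023 + 0.031 + 0.051 = 0.166.
Product: 0.249 × 0.166 = 0.041.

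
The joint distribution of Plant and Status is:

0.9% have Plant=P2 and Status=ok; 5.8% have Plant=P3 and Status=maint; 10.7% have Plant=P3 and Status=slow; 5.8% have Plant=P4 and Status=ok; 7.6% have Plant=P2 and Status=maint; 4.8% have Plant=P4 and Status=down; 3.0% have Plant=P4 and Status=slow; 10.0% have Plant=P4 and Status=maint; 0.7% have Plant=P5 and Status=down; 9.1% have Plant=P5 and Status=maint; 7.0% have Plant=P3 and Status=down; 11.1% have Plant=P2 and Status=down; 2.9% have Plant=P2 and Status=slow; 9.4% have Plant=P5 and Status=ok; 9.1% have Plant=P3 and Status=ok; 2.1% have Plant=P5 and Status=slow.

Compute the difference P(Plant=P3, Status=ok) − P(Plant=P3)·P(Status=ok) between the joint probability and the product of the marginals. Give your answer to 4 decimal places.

P(Plant=P3) = 0.091 + 0.107 + 0.070 + 0.058 = 0.326.
P(Status=ok) = 0.009 + 0.091 + 0.058 + 0.094 = 0.252.
P(Plant=P3, Status=ok) − P(Plant=P3)P(Status=ok) = 0.091 − 0.326×0.252 = 0.0088.

0.0088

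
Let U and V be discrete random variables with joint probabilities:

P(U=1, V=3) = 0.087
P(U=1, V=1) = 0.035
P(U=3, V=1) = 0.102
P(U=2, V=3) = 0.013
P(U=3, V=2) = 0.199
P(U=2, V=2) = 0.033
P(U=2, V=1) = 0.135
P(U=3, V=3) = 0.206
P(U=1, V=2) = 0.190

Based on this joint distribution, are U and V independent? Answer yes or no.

P(U=2) = 0.181 and P(V=1) = 0.272, so their product is 0.04923, but P(U=2, V=1) = 0.135. Since these differ, U and V are not independent.

no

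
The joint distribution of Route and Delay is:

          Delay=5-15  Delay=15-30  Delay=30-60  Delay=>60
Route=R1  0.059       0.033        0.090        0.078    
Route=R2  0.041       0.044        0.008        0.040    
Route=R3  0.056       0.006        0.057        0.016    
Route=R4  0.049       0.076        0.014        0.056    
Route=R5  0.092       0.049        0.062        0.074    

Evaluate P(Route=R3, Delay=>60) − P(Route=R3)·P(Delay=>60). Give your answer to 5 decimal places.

-0.01964

P(Route=R3) = 0.056 + 0.006 + 0.057 + 0.016 = 0.135.
P(Delay=>60) = 0.078 + 0.040 + 0.016 + 0.056 + 0.074 = 0.264.
P(Route=R3, Delay=>60) − P(Route=R3)P(Delay=>60) = 0.016 − 0.135×0.264 = -0.01964.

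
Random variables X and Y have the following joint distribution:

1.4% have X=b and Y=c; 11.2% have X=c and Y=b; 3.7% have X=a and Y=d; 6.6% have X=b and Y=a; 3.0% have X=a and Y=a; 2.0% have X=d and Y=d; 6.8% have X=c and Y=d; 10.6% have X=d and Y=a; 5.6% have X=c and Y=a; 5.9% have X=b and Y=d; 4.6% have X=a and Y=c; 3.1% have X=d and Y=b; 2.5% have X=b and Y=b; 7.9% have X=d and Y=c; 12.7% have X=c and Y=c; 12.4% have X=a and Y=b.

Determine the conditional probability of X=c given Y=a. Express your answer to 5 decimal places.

0.21705

P(Y=a) = 0.030 + 0.066 + 0.056 + 0.106 = 0.258.
P(X=c | Y=a) = 0.056/0.258 = 0.21705.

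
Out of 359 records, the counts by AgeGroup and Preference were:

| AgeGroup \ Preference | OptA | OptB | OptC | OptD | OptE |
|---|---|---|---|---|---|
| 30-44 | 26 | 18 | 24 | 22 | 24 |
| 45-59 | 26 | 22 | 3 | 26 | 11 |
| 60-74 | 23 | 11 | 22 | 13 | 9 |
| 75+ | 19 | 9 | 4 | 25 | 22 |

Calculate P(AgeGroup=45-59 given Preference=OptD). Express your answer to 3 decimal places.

0.302

Total with Preference=OptD: 22 + 26 + 13 + 25 = 86.
P(AgeGroup=45-59 | Preference=OptD) = 26/86 = 0.302.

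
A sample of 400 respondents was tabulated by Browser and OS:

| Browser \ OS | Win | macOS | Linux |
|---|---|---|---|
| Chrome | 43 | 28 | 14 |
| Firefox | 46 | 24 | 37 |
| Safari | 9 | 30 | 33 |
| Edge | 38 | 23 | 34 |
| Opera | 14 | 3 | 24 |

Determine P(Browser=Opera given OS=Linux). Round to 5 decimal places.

0.16901

Total with OS=Linux: 14 + 37 + 33 + 34 + 24 = 142.
P(Browser=Opera | OS=Linux) = 24/142 = 0.16901.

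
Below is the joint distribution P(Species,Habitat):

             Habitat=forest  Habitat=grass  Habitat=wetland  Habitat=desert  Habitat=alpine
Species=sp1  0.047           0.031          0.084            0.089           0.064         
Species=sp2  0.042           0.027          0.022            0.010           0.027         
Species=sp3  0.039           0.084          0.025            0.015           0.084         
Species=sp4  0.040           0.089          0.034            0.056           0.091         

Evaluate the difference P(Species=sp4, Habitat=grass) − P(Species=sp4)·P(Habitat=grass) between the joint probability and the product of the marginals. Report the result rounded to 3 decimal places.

0.017

P(Species=sp4) = 0.040 + 0.089 + 0.034 + 0.056 + 0.091 = 0.310.
P(Habitat=grass) = 0.031 + 0.027 + 0.084 + 0.089 = 0.231.
P(Species=sp4, Habitat=grass) − P(Species=sp4)P(Habitat=grass) = 0.089 − 0.310×0.231 = 0.017.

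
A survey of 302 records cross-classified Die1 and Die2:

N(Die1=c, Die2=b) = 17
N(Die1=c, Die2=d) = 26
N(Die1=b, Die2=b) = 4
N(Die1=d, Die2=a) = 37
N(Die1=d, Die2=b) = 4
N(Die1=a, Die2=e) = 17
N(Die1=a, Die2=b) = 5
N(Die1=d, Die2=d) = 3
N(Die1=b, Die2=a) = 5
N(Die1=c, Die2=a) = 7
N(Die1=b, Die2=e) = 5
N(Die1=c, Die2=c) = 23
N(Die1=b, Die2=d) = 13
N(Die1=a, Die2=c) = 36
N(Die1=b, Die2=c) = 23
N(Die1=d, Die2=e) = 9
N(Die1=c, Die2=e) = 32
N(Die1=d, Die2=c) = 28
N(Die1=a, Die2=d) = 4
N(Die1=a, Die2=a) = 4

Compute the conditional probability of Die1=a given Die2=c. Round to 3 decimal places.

Total with Die2=c: 36 + 23 + 23 + 28 = 110.
P(Die1=a | Die2=c) = 36/110 = 0.327.

0.327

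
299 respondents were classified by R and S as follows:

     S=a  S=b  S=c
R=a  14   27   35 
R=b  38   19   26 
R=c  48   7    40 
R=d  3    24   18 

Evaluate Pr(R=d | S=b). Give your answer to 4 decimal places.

Total with S=b: 27 + 19 + 7 + 24 = 77.
P(R=d | S=b) = 24/77 = 0.3117.

0.3117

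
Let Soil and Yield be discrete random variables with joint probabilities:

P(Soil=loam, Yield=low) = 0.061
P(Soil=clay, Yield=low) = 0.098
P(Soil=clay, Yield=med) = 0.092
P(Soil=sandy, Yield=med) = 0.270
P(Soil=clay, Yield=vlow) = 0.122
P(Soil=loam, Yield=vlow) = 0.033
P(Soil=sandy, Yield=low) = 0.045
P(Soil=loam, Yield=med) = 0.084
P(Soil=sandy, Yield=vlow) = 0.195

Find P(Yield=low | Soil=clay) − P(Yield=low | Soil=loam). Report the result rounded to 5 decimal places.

P(Soil=clay) = 0.122 + 0.098 + 0.092 = 0.312; P(Yield=low | Soil=clay) = 0.098/0.312 = 0.314103.
P(Soil=loam) = 0.033 + 0.061 + 0.084 = 0.178; P(Yield=low | Soil=loam) = 0.061/0.178 = 0.342697.
Difference = -0.02859.

-0.02859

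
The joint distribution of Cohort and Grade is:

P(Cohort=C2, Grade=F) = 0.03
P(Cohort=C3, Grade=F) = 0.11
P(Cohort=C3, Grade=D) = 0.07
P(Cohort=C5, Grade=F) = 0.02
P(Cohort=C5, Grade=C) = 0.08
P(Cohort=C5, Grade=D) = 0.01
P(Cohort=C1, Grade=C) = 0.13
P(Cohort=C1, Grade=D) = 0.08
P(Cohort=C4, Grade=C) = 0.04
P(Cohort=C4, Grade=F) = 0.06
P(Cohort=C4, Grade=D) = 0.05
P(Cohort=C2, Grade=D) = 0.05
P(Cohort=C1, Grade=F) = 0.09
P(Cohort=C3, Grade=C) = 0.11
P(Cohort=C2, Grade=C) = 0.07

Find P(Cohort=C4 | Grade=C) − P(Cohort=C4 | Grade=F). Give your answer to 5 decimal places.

P(Grade=C) = 0.13 + 0.07 + 0.11 + 0.04 + 0.08 = 0.43; P(Cohort=C4 | Grade=C) = 0.04/0.43 = 0.093023.
P(Grade=F) = 0.09 + 0.03 + 0.11 + 0.06 + 0.02 = 0.31; P(Cohort=C4 | Grade=F) = 0.06/0.31 = 0.193548.
Difference = -0.10053.

-0.10053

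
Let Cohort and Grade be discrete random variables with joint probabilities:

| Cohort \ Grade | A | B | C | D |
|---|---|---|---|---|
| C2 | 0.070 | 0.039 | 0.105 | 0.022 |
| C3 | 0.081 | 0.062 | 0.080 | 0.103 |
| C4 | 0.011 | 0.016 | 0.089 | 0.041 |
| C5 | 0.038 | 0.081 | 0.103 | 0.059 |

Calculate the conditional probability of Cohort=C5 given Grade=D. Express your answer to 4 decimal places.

P(Grade=D) = 0.022 + 0.103 + 0.041 + 0.059 = 0.225.
P(Cohort=C5 | Grade=D) = 0.059/0.225 = 0.2622.

0.2622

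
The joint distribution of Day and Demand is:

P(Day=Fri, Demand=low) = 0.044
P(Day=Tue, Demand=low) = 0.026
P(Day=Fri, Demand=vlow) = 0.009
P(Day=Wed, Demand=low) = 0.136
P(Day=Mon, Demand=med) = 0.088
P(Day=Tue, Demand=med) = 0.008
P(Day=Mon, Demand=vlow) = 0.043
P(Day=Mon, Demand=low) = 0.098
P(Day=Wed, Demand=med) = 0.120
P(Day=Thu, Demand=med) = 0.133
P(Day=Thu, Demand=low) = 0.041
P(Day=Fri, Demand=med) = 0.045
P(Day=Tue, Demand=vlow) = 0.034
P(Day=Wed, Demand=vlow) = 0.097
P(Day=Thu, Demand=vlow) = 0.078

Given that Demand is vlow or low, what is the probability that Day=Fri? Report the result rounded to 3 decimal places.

P(Demand=vlow) = 0.043 + 0.034 + 0.097 + 0.078 + 0.009 = 0.261.
P(Demand=low) = 0.098 + 0.026 + 0.136 + 0.041 + 0.044 = 0.345.
P(Demand ∈ {vlow, low}) = 0.261 + 0.345 = 0.606; P(Day=Fri, Demand ∈ {vlow, low}) = 0.009 + 0.044 = 0.053.
P(Day=Fri | Demand ∈ {vlow, low}) = 0.053/0.606 = 0.087.

0.087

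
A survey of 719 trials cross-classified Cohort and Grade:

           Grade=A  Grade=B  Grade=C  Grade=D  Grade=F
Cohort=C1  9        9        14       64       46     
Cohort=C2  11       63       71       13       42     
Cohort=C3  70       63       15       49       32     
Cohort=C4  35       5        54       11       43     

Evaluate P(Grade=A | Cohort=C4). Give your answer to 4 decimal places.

0.2365

Total with Cohort=C4: 35 + 5 + 54 + 11 + 43 = 148.
P(Grade=A | Cohort=C4) = 35/148 = 0.2365.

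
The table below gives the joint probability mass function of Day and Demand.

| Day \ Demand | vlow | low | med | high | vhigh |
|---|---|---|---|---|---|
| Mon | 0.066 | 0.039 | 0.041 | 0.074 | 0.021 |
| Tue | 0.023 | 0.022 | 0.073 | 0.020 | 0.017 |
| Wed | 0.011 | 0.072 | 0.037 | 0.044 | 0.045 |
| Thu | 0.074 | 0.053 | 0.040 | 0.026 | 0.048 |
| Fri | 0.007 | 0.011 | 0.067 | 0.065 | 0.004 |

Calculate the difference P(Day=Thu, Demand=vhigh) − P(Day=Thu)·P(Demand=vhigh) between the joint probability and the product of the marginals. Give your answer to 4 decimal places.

P(Day=Thu) = 0.074 + 0.053 + 0.040 + 0.026 + 0.048 = 0.241.
P(Demand=vhigh) = 0.021 + 0.017 + 0.045 + 0.048 + 0.004 = 0.135.
P(Day=Thu, Demand=vhigh) − P(Day=Thu)P(Demand=vhigh) = 0.048 − 0.241×0.135 = 0.0155.

0.0155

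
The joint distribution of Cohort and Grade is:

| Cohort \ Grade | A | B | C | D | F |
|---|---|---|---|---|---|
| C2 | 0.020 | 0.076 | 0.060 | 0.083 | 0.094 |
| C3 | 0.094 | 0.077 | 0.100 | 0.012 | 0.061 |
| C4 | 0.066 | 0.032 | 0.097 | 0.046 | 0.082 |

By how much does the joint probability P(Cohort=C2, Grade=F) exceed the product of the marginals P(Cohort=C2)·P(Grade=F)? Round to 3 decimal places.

0.015

P(Cohort=C2) = 0.020 + 0.076 + 0.060 + 0.083 + 0.094 = 0.333.
P(Grade=F) = 0.094 + 0.061 + 0.082 = 0.237.
P(Cohort=C2, Grade=F) − P(Cohort=C2)P(Grade=F) = 0.094 − 0.333×0.237 = 0.015.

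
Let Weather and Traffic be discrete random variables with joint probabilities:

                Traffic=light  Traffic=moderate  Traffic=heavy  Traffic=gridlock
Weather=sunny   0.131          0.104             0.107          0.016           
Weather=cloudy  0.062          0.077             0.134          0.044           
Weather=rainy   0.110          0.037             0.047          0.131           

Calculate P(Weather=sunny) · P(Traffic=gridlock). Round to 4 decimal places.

0.0684

P(Weather=sunny) = 0.131 + 0.104 + 0.107 + 0.016 = 0.358.
P(Traffic=gridlock) = 0.016 + 0.044 + 0.131 = 0.191.
Product: 0.358 × 0.191 = 0.0684.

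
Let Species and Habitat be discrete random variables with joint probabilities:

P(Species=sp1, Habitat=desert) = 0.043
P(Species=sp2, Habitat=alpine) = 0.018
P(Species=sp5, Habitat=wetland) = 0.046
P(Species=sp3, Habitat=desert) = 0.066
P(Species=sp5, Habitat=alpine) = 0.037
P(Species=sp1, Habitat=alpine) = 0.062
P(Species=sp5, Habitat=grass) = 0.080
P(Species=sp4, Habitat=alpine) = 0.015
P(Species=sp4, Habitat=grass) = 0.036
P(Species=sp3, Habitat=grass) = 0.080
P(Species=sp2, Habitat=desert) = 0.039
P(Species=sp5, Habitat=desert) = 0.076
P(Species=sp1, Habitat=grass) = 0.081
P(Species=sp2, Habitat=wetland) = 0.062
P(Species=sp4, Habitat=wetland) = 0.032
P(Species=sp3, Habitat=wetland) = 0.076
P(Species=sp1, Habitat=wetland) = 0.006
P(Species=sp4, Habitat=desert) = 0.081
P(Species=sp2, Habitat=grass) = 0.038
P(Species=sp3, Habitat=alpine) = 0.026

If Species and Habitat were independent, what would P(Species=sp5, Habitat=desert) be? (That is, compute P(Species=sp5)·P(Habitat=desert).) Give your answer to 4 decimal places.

0.0729

P(Species=sp5) = 0.080 + 0.046 + 0.076 + 0.037 = 0.239.
P(Habitat=desert) = 0.043 + 0.039 + 0.066 + 0.081 + 0.076 = 0.305.
Product: 0.239 × 0.305 = 0.0729.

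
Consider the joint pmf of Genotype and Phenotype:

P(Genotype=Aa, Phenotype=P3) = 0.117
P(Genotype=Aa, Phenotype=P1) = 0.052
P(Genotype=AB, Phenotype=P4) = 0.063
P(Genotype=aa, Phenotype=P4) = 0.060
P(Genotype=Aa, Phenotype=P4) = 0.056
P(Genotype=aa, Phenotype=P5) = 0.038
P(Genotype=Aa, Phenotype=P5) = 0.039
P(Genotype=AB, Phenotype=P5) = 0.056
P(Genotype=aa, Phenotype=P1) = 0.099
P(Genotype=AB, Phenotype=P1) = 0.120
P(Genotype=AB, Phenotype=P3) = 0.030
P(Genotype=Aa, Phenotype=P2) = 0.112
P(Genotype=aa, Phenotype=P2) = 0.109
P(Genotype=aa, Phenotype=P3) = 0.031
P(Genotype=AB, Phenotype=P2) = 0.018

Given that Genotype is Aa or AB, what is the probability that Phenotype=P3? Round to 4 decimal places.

0.2217

P(Genotype=Aa) = 0.052 + 0.112 + 0.117 + 0.056 + 0.039 = 0.376.
P(Genotype=AB) = 0.120 + 0.018 + 0.030 + 0.063 + 0.056 = 0.287.
P(Genotype ∈ {Aa, AB}) = 0.376 + 0.287 = 0.663; P(Phenotype=P3, Genotype ∈ {Aa, AB}) = 0.117 + 0.030 = 0.147.
P(Phenotype=P3 | Genotype ∈ {Aa, AB}) = 0.147/0.663 = 0.2217.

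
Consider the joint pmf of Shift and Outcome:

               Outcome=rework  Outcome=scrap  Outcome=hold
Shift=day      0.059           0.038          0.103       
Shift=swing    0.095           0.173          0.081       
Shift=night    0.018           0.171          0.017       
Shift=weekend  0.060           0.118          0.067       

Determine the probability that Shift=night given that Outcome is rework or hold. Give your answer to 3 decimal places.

P(Outcome=rework) = 0.059 + 0.095 + 0.018 + 0.060 = 0.232.
P(Outcome=hold) = 0.103 + 0.081 + 0.017 + 0.067 = 0.268.
P(Outcome ∈ {rework, hold}) = 0.232 + 0.268 = 0.500; P(Shift=night, Outcome ∈ {rework, hold}) = 0.018 + 0.017 = 0.035.
P(Shift=night | Outcome ∈ {rework, hold}) = 0.035/0.500 = 0.070.

0.070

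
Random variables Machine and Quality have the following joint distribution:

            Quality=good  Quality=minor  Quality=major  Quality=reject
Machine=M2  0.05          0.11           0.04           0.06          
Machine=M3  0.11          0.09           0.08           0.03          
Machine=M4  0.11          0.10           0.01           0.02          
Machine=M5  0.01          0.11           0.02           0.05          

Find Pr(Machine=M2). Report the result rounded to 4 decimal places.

0.2600

P(Machine=M2) = 0.05 + 0.11 + 0.04 + 0.06 = 0.26.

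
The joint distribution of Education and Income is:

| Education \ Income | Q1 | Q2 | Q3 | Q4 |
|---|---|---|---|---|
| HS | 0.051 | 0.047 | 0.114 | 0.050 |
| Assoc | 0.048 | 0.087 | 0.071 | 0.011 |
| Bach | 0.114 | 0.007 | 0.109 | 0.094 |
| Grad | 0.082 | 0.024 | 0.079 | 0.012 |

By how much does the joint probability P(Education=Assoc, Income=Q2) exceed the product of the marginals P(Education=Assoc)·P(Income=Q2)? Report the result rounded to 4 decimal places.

0.0512

P(Education=Assoc) = 0.048 + 0.087 + 0.071 + 0.011 = 0.217.
P(Income=Q2) = 0.047 + 0.087 + 0.007 + 0.024 = 0.165.
P(Education=Assoc, Income=Q2) − P(Education=Assoc)P(Income=Q2) = 0.087 − 0.217×0.165 = 0.0512.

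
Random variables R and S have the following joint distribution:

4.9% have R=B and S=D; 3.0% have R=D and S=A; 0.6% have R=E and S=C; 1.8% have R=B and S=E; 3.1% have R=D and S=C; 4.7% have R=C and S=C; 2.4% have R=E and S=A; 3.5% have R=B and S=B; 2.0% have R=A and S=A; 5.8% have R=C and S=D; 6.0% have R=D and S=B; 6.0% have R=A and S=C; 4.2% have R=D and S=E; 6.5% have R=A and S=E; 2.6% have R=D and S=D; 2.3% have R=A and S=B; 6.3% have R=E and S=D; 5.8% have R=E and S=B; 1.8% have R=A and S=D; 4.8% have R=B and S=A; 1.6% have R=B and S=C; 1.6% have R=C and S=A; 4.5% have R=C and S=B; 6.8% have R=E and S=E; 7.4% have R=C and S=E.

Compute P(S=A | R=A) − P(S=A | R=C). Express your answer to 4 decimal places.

0.0409

P(R=A) = 0.020 + 0.023 + 0.060 + 0.018 + 0.065 = 0.186; P(S=A | R=A) = 0.020/0.186 = 0.10753.
P(R=C) = 0.016 + 0.045 + 0.047 + 0.058 + 0.074 = 0.240; P(S=A | R=C) = 0.016/0.240 = 0.06667.
Difference = 0.0409.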